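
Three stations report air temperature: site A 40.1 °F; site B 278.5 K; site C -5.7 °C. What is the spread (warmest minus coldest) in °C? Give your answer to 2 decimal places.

11.05 °C

site A: 40.1 °F = 4.500 °C.
site B: 278.5 K = 5.350 °C.
Spread: 5.350 − (-5.700) = 11.050 °C.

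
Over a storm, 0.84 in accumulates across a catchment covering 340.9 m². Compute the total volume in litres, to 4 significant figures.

7273 litres

Depth: 0.84 in × 25.4 = 21.336 mm.
1 mm over 1 m² is 1 L, so volume = 21.336 × 340.9 = 7273.4424 L ≈ 7273 L.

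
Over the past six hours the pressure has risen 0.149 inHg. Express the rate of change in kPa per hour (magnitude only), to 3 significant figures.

0.149 inHg / 6 h × 3.38639 kPa/inHg = 0.0841 kPa/h.

0.0841 kPa per hour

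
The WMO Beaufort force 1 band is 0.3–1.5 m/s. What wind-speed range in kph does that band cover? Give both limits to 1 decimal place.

1.1 to 5.4 km/h

0.3–1.5 m/s × 3.6 = 1.1–5.4 km/h.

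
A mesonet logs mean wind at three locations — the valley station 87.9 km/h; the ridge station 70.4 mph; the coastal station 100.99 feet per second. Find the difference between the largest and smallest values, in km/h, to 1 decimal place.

25.4 km/h

the ridge station: 70.4 mph = 113.298 km/h.
the coastal station: 100.99 ft/s = 110.814 km/h.
Spread: 113.298 − 87.900 = 25.4 km/h.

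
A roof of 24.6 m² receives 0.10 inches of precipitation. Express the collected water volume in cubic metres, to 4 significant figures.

Depth: 0.10 in × 25.4 = 2.54 mm.
1 mm over 1 m² is 1 L, so volume = 2.54 × 24.6 = 62.484 L = 0.06248 m³.

0.06248 cubic metres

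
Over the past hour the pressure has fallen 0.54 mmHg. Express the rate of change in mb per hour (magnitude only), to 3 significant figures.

0.54 mmHg / 1 h × 1.33322 mb/mmHg = 0.720 mb/h.

0.720 mb per hour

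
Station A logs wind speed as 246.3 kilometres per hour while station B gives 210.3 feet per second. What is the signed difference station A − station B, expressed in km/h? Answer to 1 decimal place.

15.5 km/h

station B: 210.3 ft/s = 230.758 km/h.
Difference: 246.300 − 230.758 = 15.5 km/h.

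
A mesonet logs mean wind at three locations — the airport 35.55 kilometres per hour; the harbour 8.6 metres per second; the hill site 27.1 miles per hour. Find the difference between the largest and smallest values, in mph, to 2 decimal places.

the airport: 35.55 km/h = 22.0897 mph.
the harbour: 8.6 m/s = 19.2377 mph.
Spread: 27.1000 − 19.2377 = 7.86 mph.

7.86 mph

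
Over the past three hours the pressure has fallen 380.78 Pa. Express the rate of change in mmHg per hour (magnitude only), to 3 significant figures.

380.78 Pa / 3 h × 0.00750062 mmHg/Pa = 0.952 mmHg/h.

0.952 mmHg per hour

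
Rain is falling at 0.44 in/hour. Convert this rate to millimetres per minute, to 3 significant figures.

0.186 mm/minute

0.44 in/hour × 25.4 mm/in × 0.0166667 hour/minute = 0.186 mm/minute.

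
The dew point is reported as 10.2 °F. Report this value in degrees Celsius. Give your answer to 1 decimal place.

-12.1 °C

°C = (°F − 32) × 5/9 = (10.2 − 32) / 1.8 = -12.1 °C.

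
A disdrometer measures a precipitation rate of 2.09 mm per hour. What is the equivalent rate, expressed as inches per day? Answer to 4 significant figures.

1.975 in/day

2.09 mm/hour × 0.0393701 in/mm × 24 hour/day = 1.975 in/day.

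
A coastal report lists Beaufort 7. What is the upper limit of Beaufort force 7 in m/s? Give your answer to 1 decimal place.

Beaufort 7 (near gale) spans 13.9–17.1 m/s.

17.1 m/s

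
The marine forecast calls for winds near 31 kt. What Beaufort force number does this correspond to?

31 kt lies in the Beaufort 7 band (near gale, 28–33 kt).

Beaufort force 7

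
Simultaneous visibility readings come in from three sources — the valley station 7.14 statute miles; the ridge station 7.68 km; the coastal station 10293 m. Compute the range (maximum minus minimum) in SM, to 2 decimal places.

2.37 SM

the ridge station: 7.68 km = 4.7721 SM.
the coastal station: 10293 m = 6.3958 SM.
Spread: 7.1400 − 4.7721 = 2.37 SM.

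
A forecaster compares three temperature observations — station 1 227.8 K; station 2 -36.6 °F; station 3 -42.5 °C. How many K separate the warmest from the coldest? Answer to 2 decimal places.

7.24 K

station 1: 227.8 K = -45.350 °C.
station 2: -36.6 °F = -38.111 °C.
Spread: (-38.111) − (-45.350) = 7.239 °C.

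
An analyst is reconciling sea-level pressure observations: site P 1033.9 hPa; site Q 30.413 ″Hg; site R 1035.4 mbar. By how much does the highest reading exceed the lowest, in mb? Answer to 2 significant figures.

site P: 1033.9 hPa = 1033.900 mb.
site Q: 30.413 inHg = 1029.902 mb.
Spread: 1035.400 − 1029.902 = 5.5 mb.

5.5 mb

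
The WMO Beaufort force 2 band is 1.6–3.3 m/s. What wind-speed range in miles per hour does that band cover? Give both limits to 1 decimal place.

3.6 to 7.4 mph

1.6–3.3 m/s × 2.237 = 3.6–7.4 mph.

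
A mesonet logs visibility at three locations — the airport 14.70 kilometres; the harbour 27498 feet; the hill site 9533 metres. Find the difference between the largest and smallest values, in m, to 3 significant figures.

the airport: 14.70 km = 14700.00 m.
the harbour: 27498 ft = 8381.39 m.
Spread: 14700.00 − 8381.39 = 6320 m.

6320 m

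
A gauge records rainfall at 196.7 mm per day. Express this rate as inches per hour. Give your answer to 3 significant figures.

196.7 mm/day × 0.0393701 in/mm × 0.0416667 day/hour = 0.323 in/hour.

0.323 in/hour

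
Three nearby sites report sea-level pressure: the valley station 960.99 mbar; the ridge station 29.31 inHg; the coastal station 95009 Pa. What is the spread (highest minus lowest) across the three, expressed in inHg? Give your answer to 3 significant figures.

1.25 inHg

the valley station: 960.99 mb = 28.3780 inHg.
the coastal station: 95009 Pa = 28.0561 inHg.
Spread: 29.3100 − 28.0561 = 1.25 inHg.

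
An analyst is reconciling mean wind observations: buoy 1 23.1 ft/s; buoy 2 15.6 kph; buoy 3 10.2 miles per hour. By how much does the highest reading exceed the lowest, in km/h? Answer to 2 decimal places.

9.75 km/h

buoy 1: 23.1 ft/s = 25.3472 km/h.
buoy 3: 10.2 mph = 16.4153 km/h.
Spread: 25.3472 − 15.6000 = 9.75 km/h.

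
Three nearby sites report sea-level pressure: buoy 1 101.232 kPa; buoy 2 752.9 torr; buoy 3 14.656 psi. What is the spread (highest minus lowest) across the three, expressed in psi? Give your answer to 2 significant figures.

0.12 psi

buoy 1: 101.232 kPa = 14.6825 psi.
buoy 2: 752.9 mmHg = 14.5587 psi.
Spread: 14.6825 − 14.5587 = 0.12 psi.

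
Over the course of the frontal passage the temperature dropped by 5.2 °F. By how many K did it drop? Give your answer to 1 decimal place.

2.9 K

A change of 1 °C equals a change of 1.8 °F: ΔK = 5.2 × 0.5556 = 2.9 K.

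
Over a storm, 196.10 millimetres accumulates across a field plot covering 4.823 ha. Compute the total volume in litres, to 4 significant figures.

9458000 litres

Area: 4.823 ha = 48230 m².
1 mm over 1 m² is 1 L, so volume = 196.1 × 48230 = 9457903 L ≈ 9458000 L.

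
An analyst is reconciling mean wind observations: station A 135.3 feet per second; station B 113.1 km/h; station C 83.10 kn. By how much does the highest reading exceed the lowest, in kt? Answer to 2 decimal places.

22.03 kt

station A: 135.3 ft/s = 80.1631 kt.
station B: 113.1 km/h = 61.0691 kt.
Spread: 83.1000 − 61.0691 = 22.03 kt.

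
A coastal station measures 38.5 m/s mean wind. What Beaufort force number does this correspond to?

Beaufort force 12

38.5 m/s lies in the Beaufort 12 band (hurricane force, ≥32.7 m/s).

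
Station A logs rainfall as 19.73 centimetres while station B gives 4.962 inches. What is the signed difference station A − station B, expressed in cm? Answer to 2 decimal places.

7.13 cm

station B: 4.962 in = 12.6035 cm.
Difference: 19.7300 − 12.6035 = 7.13 cm.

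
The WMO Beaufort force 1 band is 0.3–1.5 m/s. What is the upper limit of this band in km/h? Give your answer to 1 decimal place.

5.4 km/h

0.3–1.5 m/s × 3.6 = 1.1–5.4 km/h.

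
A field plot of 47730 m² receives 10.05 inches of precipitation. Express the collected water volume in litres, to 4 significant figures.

Depth: 10.05 in × 25.4 = 255.27 mm.
1 mm over 1 m² is 1 L, so volume = 255.27 × 47730 = 12184037 L ≈ 12180000 L.

12180000 litres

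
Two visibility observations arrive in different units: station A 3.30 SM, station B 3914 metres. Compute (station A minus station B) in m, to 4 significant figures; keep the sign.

1397 m

station A: 3.30 SM = 5310.84 m.
Difference: 5310.84 − 3914.00 = 1397 m.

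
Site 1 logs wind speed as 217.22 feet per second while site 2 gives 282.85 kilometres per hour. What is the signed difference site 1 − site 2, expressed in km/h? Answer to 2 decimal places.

-44.50 km/h

site 1: 217.22 ft/s = 238.3512 km/h.
Difference: 238.3512 − 282.8500 = -44.50 km/h.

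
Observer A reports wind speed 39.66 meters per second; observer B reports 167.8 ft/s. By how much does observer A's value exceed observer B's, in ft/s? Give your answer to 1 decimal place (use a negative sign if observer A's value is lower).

-37.7 ft/s

observer A: 39.66 m/s = 130.118 ft/s.
Difference: 130.118 − 167.800 = -37.7 ft/s.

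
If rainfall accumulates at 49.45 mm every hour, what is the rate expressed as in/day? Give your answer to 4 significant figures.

46.72 in/day

49.45 mm/hour × 0.0393701 in/mm × 24 hour/day = 46.72 in/day.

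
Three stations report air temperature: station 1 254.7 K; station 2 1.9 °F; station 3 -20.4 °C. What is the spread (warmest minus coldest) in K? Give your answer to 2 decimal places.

3.68 K

station 1: 254.7 K = -18.450 °C.
station 2: 1.9 °F = -16.722 °C.
Spread: (-16.722) − (-20.400) = 3.678 °C.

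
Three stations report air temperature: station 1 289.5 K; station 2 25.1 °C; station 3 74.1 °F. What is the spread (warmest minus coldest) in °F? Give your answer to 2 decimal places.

15.75 °F

station 1: 289.5 K = 16.350 °C.
station 3: 74.1 °F = 23.389 °C.
Spread: 25.100 − 16.350 = 8.750 °C = 15.75 °F.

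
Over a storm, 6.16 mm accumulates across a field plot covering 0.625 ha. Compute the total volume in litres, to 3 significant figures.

38500 litres

Area: 0.625 ha = 6250 m².
1 mm over 1 m² is 1 L, so volume = 6.16 × 6250 = 38500 L.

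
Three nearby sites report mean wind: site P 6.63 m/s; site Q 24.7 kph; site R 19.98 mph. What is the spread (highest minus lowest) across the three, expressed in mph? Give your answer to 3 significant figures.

site P: 6.63 m/s = 14.8309 mph.
site Q: 24.7 km/h = 15.3479 mph.
Spread: 19.9800 − 14.8309 = 5.15 mph.

5.15 mph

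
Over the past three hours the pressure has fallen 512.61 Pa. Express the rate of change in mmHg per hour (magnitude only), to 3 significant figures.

512.61 Pa / 3 h × 0.00750062 mmHg/Pa = 1.28 mmHg/h.

1.28 mmHg per hour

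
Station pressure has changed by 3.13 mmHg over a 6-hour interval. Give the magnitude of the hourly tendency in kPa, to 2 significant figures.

3.13 mmHg / 6 h × 0.133322 kPa/mmHg = 0.070 kPa/h.

0.070 kPa per hour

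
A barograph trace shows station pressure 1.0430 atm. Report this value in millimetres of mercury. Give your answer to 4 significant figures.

1 atm = 760 mmHg, so 1.0430 × 760 = 792.7 mmHg.

792.7 mmHg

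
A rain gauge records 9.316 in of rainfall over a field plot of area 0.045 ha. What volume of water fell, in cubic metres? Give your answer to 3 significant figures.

Depth: 9.316 in × 25.4 = 236.6264 mm.
Area: 0.045 ha = 450 m².
1 mm over 1 m² is 1 L, so volume = 236.6264 × 450 = 106481.88 L = 106 m³.

106 cubic metres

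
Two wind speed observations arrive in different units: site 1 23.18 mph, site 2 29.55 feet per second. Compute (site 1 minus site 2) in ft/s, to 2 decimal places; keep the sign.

4.45 ft/s

site 1: 23.18 mph = 33.9973 ft/s.
Difference: 33.9973 − 29.5500 = 4.45 ft/s.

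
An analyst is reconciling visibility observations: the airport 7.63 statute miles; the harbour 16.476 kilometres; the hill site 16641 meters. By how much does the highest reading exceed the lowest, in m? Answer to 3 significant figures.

4360 m

the airport: 7.63 SM = 12279.29 m.
the harbour: 16.476 km = 16476.00 m.
Spread: 16641.00 − 12279.29 = 4360 m.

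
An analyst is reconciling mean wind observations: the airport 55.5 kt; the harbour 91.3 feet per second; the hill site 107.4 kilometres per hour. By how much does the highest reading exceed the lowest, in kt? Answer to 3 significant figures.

the harbour: 91.3 ft/s = 54.0938 kt.
the hill site: 107.4 km/h = 57.9914 kt.
Spread: 57.9914 − 54.0938 = 3.90 kt.

3.90 kt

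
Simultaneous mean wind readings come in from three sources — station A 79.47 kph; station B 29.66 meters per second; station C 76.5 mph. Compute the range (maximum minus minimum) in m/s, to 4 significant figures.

12.12 m/s

station A: 79.47 km/h = 22.0750 m/s.
station C: 76.5 mph = 34.1986 m/s.
Spread: 34.1986 − 22.0750 = 12.12 m/s.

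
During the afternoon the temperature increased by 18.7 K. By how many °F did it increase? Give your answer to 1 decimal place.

Converting a difference, only the 9/5 scale factor applies: Δ°F = 18.7 × 1.8 = 33.7 °F.

33.7 °F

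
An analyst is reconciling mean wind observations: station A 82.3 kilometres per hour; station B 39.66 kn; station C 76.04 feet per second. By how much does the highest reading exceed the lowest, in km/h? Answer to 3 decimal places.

9.987 km/h

station B: 39.66 kt = 73.45032 km/h.
station C: 76.04 ft/s = 83.43717 km/h.
Spread: 83.43717 − 73.45032 = 9.987 km/h.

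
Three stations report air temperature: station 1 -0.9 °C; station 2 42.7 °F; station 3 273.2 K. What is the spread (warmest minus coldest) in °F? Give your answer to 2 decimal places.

station 2: 42.7 °F = 5.944 °C.
station 3: 273.2 K = 0.050 °C.
Spread: 5.944 − (-0.900) = 6.844 °C = 12.32 °F.

12.32 °F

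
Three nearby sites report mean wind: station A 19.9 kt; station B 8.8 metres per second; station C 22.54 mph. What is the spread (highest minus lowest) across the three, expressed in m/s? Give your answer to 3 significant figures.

1.44 m/s

station A: 19.9 kt = 10.2374 m/s.
station C: 22.54 mph = 10.0763 m/s.
Spread: 10.2374 − 8.8000 = 1.44 m/s.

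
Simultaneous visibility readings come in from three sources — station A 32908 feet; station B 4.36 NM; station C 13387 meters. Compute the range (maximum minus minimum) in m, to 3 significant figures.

5310 m

station A: 32908 ft = 10030.36 m.
station B: 4.36 nmi = 8074.72 m.
Spread: 13387.00 − 8074.72 = 5310 m.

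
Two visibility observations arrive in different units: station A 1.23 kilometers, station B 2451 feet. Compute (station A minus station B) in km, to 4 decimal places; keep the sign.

station B: 2451 ft = 0.747065 km.
Difference: 1.230000 − 0.747065 = 0.4829 km.

0.4829 km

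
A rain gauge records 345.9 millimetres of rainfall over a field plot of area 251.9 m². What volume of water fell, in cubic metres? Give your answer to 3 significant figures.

87.1 cubic metres

1 mm over 1 m² is 1 L, so volume = 345.9 × 251.9 = 87132.21 L = 87.1 m³.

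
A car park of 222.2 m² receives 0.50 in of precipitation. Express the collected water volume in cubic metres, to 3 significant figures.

2.82 cubic metres

Depth: 0.50 in × 25.4 = 12.7 mm.
1 mm over 1 m² is 1 L, so volume = 12.7 × 222.2 = 2821.94 L = 2.82 m³.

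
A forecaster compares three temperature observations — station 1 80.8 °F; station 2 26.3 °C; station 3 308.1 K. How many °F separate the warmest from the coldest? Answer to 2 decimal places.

station 1: 80.8 °F = 27.111 °C.
station 3: 308.1 K = 34.950 °C.
Spread: 34.950 − 26.300 = 8.650 °C = 15.57 °F.

15.57 °F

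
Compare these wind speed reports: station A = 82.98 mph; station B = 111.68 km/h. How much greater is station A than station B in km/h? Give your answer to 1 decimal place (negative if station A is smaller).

21.9 km/h

station A: 82.98 mph = 133.543 km/h.
Difference: 133.543 − 111.680 = 21.9 km/h.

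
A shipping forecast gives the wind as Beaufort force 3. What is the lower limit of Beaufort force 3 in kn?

Beaufort 3 (gentle breeze) spans 7–10 knots.

7 kt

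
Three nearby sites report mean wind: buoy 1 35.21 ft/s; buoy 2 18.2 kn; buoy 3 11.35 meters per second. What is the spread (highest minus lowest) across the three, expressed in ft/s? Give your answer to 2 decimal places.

buoy 2: 18.2 kt = 30.7181 ft/s.
buoy 3: 11.35 m/s = 37.2375 ft/s.
Spread: 37.2375 − 30.7181 = 6.52 ft/s.

6.52 ft/s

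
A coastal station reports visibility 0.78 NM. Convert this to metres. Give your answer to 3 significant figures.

1440 m

1 nmi = 1852 m, so 0.78 × 1852 = 1440 m.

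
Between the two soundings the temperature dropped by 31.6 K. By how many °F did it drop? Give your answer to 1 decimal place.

A change of 1 °C equals a change of 1.8 °F: Δ°F = 31.6 × 1.8 = 56.9 °F.

56.9 °F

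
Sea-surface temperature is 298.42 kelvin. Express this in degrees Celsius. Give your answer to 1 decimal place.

25.3 °C

°C = 298.42 − 273.15 = 25.3 °C.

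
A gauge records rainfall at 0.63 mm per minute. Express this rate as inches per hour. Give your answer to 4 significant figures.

0.63 mm/minute × 0.0393701 in/mm × 60 minute/hour = 1.488 in/hour.

1.488 in/hour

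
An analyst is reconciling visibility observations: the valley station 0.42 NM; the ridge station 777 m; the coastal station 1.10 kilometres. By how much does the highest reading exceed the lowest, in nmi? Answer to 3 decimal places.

the ridge station: 777 m = 0.41955 nmi.
the coastal station: 1.10 km = 0.59395 nmi.
Spread: 0.59395 − 0.41955 = 0.174 nmi.

0.174 nmi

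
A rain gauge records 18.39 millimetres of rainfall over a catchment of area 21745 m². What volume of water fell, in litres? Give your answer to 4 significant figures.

399900 litres

1 mm over 1 m² is 1 L, so volume = 18.39 × 21745 = 399890.55 L ≈ 399900 L.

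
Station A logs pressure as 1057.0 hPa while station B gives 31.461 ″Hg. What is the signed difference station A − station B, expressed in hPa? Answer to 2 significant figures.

station B: 31.461 inHg = 1065.392 hPa.
Difference: 1057.000 − 1065.392 = -8.4 hPa.

-8.4 hPa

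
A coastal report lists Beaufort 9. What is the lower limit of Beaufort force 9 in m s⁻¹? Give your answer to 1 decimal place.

20.8 m/s

Beaufort 9 (strong gale) spans 20.8–24.4 m/s.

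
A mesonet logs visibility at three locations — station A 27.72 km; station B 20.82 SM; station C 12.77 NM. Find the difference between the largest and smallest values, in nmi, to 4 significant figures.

station A: 27.72 km = 14.96760 nmi.
station B: 20.82 SM = 18.09209 nmi.
Spread: 18.09209 − 12.77000 = 5.322 nmi.

5.322 nmi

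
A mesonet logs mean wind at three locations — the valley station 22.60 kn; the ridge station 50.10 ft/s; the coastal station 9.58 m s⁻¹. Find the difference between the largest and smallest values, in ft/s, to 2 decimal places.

18.67 ft/s

the valley station: 22.60 kt = 38.1445 ft/s.
the coastal station: 9.58 m/s = 31.4304 ft/s.
Spread: 50.1000 − 31.4304 = 18.67 ft/s.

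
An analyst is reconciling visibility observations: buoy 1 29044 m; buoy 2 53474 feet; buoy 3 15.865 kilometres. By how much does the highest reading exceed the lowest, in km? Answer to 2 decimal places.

13.18 km

buoy 1: 29044 m = 29.0440 km.
buoy 2: 53474 ft = 16.2989 km.
Spread: 29.0440 − 15.8650 = 13.18 km.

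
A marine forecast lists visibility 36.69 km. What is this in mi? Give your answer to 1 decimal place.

1 km = 0.621371 SM, so 36.69 × 0.621371 = 22.8 SM.

22.8 SM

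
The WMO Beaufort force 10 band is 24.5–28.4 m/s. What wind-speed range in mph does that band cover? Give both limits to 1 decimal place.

24.5–28.4 m/s × 2.237 = 54.8–63.5 mph.

54.8 to 63.5 mph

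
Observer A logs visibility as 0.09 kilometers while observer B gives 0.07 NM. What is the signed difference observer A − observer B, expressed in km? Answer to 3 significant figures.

-0.0396 km

observer B: 0.07 nmi = 0.129640 km.
Difference: 0.090000 − 0.129640 = -0.0396 km.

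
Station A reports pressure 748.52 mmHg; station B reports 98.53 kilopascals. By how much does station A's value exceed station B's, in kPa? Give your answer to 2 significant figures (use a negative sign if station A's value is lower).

station A: 748.52 mmHg = 99.794 kPa.
Difference: 99.794 − 98.530 = 1.3 kPa.

1.3 kPa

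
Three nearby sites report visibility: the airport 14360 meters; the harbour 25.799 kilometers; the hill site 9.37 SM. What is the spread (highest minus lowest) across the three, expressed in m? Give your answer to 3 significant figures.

11400 m

the harbour: 25.799 km = 25799.00 m.
the hill site: 9.37 SM = 15079.55 m.
Spread: 25799.00 − 14360.00 = 11400 m.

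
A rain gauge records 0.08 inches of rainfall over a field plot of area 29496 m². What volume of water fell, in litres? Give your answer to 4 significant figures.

Depth: 0.08 in × 25.4 = 2.032 mm.
1 mm over 1 m² is 1 L, so volume = 2.032 × 29496 = 59935.872 L ≈ 59940 L.

59940 litres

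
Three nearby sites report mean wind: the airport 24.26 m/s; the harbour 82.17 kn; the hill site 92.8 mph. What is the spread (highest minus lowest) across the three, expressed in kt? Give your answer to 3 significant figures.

the airport: 24.26 m/s = 47.158 kt.
the hill site: 92.8 mph = 80.641 kt.
Spread: 82.170 − 47.158 = 35.0 kt.

35.0 kt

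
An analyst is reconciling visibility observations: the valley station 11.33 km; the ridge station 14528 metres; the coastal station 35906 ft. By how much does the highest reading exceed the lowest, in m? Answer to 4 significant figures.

the valley station: 11.33 km = 11330.00 m.
the coastal station: 35906 ft = 10944.15 m.
Spread: 14528.00 − 10944.15 = 3584 m.

3584 m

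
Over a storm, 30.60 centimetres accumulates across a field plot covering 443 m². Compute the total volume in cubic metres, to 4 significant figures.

135.6 cubic metres

Depth: 30.60 cm × 10 = 306 mm.
1 mm over 1 m² is 1 L, so volume = 306 × 443 = 135558 L = 135.6 m³.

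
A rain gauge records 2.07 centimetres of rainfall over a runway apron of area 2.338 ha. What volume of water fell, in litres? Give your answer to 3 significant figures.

Depth: 2.07 cm × 10 = 20.7 mm.
Area: 2.338 ha = 23380 m².
1 mm over 1 m² is 1 L, so volume = 20.7 × 23380 = 483966 L ≈ 484000 L.

484000 litres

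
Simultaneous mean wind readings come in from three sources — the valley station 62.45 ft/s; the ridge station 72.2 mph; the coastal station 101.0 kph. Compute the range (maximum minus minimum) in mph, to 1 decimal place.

29.6 mph

the valley station: 62.45 ft/s = 42.580 mph.
the coastal station: 101.0 km/h = 62.758 mph.
Spread: 72.200 − 42.580 = 29.6 mph.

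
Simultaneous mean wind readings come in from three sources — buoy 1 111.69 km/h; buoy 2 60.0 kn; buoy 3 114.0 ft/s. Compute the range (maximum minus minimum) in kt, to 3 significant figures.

7.54 kt

buoy 1: 111.69 km/h = 60.3078 kt.
buoy 3: 114.0 ft/s = 67.5432 kt.
Spread: 67.5432 − 60.0000 = 7.54 kt.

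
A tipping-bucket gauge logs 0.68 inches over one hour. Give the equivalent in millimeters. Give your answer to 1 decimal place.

17.3 mm

1 in = 25.4 mm, so 0.68 × 25.4 = 17.3 mm.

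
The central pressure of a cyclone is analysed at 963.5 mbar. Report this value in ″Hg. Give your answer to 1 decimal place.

28.5 inHg

1 mb = 0.02953 inHg, so 963.5 × 0.02953 = 28.5 inHg.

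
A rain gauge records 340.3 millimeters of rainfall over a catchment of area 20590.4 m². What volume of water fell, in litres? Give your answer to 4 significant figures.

7007000 litres

1 mm over 1 m² is 1 L, so volume = 340.3 × 20590.4 = 7006913.1 L ≈ 7007000 L.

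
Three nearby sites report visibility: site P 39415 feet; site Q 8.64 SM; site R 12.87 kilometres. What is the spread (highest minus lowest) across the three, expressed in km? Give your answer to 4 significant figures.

site P: 39415 ft = 12.01369 km.
site Q: 8.64 SM = 13.90473 km.
Spread: 13.90473 − 12.01369 = 1.891 km.

1.891 km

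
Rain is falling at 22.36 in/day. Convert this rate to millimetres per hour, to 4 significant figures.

22.36 in/day × 25.4 mm/in × 0.0416667 day/hour = 23.66 mm/hour.

23.66 mm/hour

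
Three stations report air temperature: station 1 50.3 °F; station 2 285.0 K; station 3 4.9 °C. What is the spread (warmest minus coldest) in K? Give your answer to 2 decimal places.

6.95 K

station 1: 50.3 °F = 10.167 °C.
station 2: 285.0 K = 11.850 °C.
Spread: 11.850 − 4.900 = 6.950 °C.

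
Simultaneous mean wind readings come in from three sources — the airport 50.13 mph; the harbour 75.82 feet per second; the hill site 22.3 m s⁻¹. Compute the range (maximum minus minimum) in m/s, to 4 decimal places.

0.8099 m/s

the airport: 50.13 mph = 22.410115 m/s.
the harbour: 75.82 ft/s = 23.109936 m/s.
Spread: 23.109936 − 22.300000 = 0.8099 m/s.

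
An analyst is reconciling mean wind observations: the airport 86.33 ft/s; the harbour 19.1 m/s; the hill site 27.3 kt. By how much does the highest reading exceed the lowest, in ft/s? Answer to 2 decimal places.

40.25 ft/s

the harbour: 19.1 m/s = 62.6640 ft/s.
the hill site: 27.3 kt = 46.0772 ft/s.
Spread: 86.3300 − 46.0772 = 40.25 ft/s.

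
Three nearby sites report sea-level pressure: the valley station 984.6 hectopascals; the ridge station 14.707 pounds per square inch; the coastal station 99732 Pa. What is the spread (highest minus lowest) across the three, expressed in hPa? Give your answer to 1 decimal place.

the ridge station: 14.707 psi = 1014.012 hPa.
the coastal station: 99732 Pa = 997.320 hPa.
Spread: 1014.012 − 984.600 = 29.4 hPa.

29.4 hPa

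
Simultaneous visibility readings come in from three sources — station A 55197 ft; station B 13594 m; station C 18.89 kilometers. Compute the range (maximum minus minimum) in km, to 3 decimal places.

5.296 km

station A: 55197 ft = 16.82405 km.
station B: 13594 m = 13.59400 km.
Spread: 18.89000 − 13.59400 = 5.296 km.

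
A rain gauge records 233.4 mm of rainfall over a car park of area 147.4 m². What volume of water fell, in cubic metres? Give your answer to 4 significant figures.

34.40 cubic metres

1 mm over 1 m² is 1 L, so volume = 233.4 × 147.4 = 34403.16 L = 34.40 m³.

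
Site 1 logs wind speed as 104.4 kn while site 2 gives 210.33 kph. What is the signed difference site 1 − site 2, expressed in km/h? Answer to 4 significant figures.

-16.98 km/h

site 1: 104.4 kt = 193.3488 km/h.
Difference: 193.3488 − 210.3300 = -16.98 km/h.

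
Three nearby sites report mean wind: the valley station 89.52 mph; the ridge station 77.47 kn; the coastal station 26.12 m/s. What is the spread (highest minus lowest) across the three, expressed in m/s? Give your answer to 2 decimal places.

the valley station: 89.52 mph = 40.0190 m/s.
the ridge station: 77.47 kt = 39.8540 m/s.
Spread: 40.0190 − 26.1200 = 13.90 m/s.

13.90 m/s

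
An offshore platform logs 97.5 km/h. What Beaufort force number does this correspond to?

Beaufort force 10

97.5 km/h = 27.1 m/s, which is Beaufort 10 (storm, 24.5–28.4 m/s).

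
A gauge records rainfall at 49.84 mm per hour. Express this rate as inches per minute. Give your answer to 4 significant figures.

0.03270 in/minute

49.84 mm/hour × 0.0393701 in/mm × 0.0166667 hour/minute = 0.03270 in/minute.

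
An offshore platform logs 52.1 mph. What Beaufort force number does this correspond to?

52.1 mph = 23.3 m/s, which is Beaufort 9 (strong gale, 20.8–24.4 m/s).

Beaufort force 9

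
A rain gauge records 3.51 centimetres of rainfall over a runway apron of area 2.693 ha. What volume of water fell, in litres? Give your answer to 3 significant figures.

945000 litres

Depth: 3.51 cm × 10 = 35.1 mm.
Area: 2.693 ha = 26930 m².
1 mm over 1 m² is 1 L, so volume = 35.1 × 26930 = 945243 L ≈ 945000 L.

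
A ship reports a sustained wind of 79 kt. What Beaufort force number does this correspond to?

Beaufort force 12

79 kt lies in the Beaufort 12 band (hurricane force, ≥64 kt).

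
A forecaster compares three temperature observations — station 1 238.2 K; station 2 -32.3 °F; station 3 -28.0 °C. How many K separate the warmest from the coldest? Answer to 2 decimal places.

station 1: 238.2 K = -34.950 °C.
station 2: -32.3 °F = -35.722 °C.
Spread: (-28.000) − (-35.722) = 7.722 °C.

7.72 K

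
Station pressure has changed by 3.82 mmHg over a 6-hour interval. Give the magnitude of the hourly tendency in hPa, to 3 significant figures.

0.849 hPa per hour

3.82 mmHg / 6 h × 1.33322 hPa/mmHg = 0.849 hPa/h.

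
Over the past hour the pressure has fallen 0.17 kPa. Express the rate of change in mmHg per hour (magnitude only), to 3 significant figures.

1.28 mmHg per hour

0.17 kPa / 1 h × 7.50062 mmHg/kPa = 1.28 mmHg/h.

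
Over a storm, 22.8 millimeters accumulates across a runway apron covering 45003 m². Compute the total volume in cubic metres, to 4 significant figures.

1026 cubic metres

1 mm over 1 m² is 1 L, so volume = 22.8 × 45003 = 1026068.4 L = 1026 m³.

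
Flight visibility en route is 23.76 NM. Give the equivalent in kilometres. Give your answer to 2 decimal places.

44.00 km

1 nmi = 1.852 km, so 23.76 × 1.852 = 44.00 km.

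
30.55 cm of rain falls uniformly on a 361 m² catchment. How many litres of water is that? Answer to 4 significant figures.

Depth: 30.55 cm × 10 = 305.5 mm.
1 mm over 1 m² is 1 L, so volume = 305.5 × 361 = 110285.5 L ≈ 110300 L.

110300 litres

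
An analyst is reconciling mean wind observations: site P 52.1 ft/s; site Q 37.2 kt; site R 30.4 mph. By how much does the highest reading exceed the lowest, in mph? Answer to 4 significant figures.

12.41 mph

site P: 52.1 ft/s = 35.5227 mph.
site Q: 37.2 kt = 42.8090 mph.
Spread: 42.8090 − 30.4000 = 12.41 mph.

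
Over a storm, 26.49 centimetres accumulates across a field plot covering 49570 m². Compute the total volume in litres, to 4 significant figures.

13130000 litres

Depth: 26.49 cm × 10 = 264.9 mm.
1 mm over 1 m² is 1 L, so volume = 264.9 × 49570 = 13131093 L ≈ 13130000 L.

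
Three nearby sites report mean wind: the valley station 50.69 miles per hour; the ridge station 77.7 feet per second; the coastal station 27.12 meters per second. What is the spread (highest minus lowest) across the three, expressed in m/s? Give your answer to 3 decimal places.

4.460 m/s

the valley station: 50.69 mph = 22.66046 m/s.
the ridge station: 77.7 ft/s = 23.68296 m/s.
Spread: 27.12000 − 22.66046 = 4.460 m/s.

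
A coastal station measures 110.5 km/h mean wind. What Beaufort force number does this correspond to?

110.5 km/h = 30.7 m/s, which is Beaufort 11 (violent storm, 28.5–32.6 m/s).

Beaufort force 11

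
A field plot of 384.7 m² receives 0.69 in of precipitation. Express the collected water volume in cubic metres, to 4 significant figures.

Depth: 0.69 in × 25.4 = 17.526 mm.
1 mm over 1 m² is 1 L, so volume = 17.526 × 384.7 = 6742.2522 L = 6.742 m³.

6.742 cubic metres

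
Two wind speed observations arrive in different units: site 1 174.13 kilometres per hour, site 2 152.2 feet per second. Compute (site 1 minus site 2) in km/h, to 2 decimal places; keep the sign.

7.12 km/h

site 2: 152.2 ft/s = 167.0060 km/h.
Difference: 174.1300 − 167.0060 = 7.12 km/h.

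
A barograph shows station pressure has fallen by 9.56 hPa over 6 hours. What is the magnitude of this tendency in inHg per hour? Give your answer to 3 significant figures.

0.0471 inHg per hour

9.56 hPa / 6 h × 0.02953 inHg/hPa = 0.0471 inHg/h.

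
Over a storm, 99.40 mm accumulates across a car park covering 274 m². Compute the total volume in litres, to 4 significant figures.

27240 litres

1 mm over 1 m² is 1 L, so volume = 99.4 × 274 = 27235.6 L ≈ 27240 L.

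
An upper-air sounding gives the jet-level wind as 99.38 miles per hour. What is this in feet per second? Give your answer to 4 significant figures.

1 mph = 1.46667 ft/s, so 99.38 × 1.46667 = 145.8 ft/s.

145.8 ft/s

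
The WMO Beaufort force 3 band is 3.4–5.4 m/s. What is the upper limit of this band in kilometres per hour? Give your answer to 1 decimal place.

19.4 km/h

3.4–5.4 m/s × 3.6 = 12.2–19.4 km/h.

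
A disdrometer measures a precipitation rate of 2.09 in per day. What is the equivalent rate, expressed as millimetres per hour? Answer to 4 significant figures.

2.09 in/day × 25.4 mm/in × 0.0416667 day/hour = 2.212 mm/hour.

2.212 mm/hour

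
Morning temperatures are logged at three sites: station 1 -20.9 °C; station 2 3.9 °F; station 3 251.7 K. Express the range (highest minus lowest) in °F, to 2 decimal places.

10.51 °F

station 2: 3.9 °F = -15.611 °C.
station 3: 251.7 K = -21.450 °C.
Spread: (-15.611) − (-21.450) = 5.839 °C = 10.51 °F.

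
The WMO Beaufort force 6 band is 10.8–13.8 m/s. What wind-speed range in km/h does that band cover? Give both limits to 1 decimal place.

38.9 to 49.7 km/h

10.8–13.8 m/s × 3.6 = 38.9–49.7 km/h.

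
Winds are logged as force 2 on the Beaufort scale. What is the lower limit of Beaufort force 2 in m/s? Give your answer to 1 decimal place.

Beaufort 2 (light breeze) spans 1.6–3.3 m/s.

1.6 m/s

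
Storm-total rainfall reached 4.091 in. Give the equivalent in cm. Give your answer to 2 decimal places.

10.39 cm

1 in = 2.54 cm, so 4.091 × 2.54 = 10.39 cm.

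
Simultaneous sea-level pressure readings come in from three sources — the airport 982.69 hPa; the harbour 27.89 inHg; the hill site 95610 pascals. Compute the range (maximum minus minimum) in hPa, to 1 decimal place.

the harbour: 27.89 inHg = 944.464 hPa.
the hill site: 95610 Pa = 956.100 hPa.
Spread: 982.690 − 944.464 = 38.2 hPa.

38.2 hPa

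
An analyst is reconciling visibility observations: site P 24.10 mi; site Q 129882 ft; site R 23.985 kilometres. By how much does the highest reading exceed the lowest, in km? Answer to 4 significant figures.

site P: 24.10 SM = 38.7852 km.
site Q: 129882 ft = 39.5880 km.
Spread: 39.5880 − 23.9850 = 15.60 km.

15.60 km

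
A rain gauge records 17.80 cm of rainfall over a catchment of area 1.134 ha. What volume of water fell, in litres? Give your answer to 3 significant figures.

2020000 litres

Depth: 17.80 cm × 10 = 178 mm.
Area: 1.134 ha = 11340 m².
1 mm over 1 m² is 1 L, so volume = 178 × 11340 = 2018520 L ≈ 2020000 L.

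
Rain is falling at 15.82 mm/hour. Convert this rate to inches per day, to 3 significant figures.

14.9 in/day

15.82 mm/hour × 0.0393701 in/mm × 24 hour/day = 14.9 in/day.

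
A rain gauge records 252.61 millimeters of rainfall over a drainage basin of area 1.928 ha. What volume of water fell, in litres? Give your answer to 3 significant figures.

Area: 1.928 ha = 19280 m².
1 mm over 1 m² is 1 L, so volume = 252.61 × 19280 = 4870320.8 L ≈ 4870000 L.

4870000 litres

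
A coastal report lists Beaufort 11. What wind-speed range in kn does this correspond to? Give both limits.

56 to 63 kt

Beaufort 11 (violent storm) spans 56–63 knots.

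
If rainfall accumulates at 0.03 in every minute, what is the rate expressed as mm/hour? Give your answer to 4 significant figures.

45.72 mm/hour

0.03 in/minute × 25.4 mm/in × 60 minute/hour = 45.72 mm/hour.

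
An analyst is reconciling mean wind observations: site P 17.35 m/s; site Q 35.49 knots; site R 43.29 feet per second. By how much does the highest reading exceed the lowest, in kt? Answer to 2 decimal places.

site P: 17.35 m/s = 33.7257 kt.
site R: 43.29 ft/s = 25.6486 kt.
Spread: 35.4900 − 25.6486 = 9.84 kt.

9.84 kt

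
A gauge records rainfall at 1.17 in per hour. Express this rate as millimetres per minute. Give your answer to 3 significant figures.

1.17 in/hour × 25.4 mm/in × 0.0166667 hour/minute = 0.495 mm/minute.

0.495 mm/minute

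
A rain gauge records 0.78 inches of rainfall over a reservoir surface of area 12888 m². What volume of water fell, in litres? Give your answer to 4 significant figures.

Depth: 0.78 in × 25.4 = 19.812 mm.
1 mm over 1 m² is 1 L, so volume = 19.812 × 12888 = 255337.06 L ≈ 255300 L.

255300 litres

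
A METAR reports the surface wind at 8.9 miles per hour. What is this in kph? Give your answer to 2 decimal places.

14.32 km/h

1 mph = 1.60934 km/h, so 8.9 × 1.60934 = 14.32 km/h.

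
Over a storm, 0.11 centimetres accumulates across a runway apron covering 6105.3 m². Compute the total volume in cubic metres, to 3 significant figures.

6.72 cubic metres

Depth: 0.11 cm × 10 = 1.1 mm.
1 mm over 1 m² is 1 L, so volume = 1.1 × 6105.3 = 6715.83 L = 6.72 m³.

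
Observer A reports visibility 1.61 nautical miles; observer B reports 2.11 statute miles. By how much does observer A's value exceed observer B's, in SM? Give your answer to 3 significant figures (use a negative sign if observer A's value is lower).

observer A: 1.61 nmi = 1.85275 SM.
Difference: 1.85275 − 2.11000 = -0.257 SM.

-0.257 SM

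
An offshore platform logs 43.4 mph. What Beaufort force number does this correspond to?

43.4 mph = 19.4 m/s, which is Beaufort 8 (gale, 17.2–20.7 m/s).

Beaufort force 8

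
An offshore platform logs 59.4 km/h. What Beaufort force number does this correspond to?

Beaufort force 7

59.4 km/h = 16.5 m/s, which is Beaufort 7 (near gale, 13.9–17.1 m/s).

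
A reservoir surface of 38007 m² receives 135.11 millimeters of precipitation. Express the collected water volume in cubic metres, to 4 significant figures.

1 mm over 1 m² is 1 L, so volume = 135.11 × 38007 = 5135125.8 L = 5135 m³.

5135 cubic metres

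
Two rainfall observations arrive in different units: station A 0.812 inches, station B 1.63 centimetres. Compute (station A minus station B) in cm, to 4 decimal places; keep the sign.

0.4325 cm

station A: 0.812 in = 2.062480 cm.
Difference: 2.062480 − 1.630000 = 0.4325 cm.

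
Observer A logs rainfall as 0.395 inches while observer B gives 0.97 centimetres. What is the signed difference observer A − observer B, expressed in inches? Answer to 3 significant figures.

observer B: 0.97 cm = 0.381890 in.
Difference: 0.395000 − 0.381890 = 0.0131 in.

0.0131 in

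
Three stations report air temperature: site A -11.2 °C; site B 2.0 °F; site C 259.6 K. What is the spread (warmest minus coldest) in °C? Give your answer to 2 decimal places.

site B: 2.0 °F = -16.667 °C.
site C: 259.6 K = -13.550 °C.
Spread: (-11.200) − (-16.667) = 5.467 °C.

5.47 °C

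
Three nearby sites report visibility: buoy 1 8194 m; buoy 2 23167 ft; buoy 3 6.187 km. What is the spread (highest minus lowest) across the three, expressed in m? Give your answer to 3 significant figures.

buoy 2: 23167 ft = 7061.30 m.
buoy 3: 6.187 km = 6187.00 m.
Spread: 8194.00 − 6187.00 = 2010 m.

2010 m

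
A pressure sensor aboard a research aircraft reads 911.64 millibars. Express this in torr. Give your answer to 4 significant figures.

683.8 mmHg

1 mb = 0.750062 mmHg, so 911.64 × 0.750062 = 683.8 mmHg.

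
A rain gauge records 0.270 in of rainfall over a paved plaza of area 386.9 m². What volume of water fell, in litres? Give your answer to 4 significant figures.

2653 litres

Depth: 0.270 in × 25.4 = 6.858 mm.
1 mm over 1 m² is 1 L, so volume = 6.858 × 386.9 = 2653.3602 L ≈ 2653 L.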